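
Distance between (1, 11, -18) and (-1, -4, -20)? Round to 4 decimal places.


d = sqrt((-1-1)^2 + (-4-11)^2 + (-20--18)^2) = 15.2643

15.2643


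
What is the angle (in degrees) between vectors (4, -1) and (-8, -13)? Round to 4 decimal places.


dot = 4*-8 + -1*-13 = -19
|u| = 4.1231, |v| = 15.2643
cos(angle) = -0.3019
angle = 107.5713 degrees

107.5713 degrees


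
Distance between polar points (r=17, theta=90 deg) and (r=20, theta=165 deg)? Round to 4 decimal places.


d = sqrt(r1^2 + r2^2 - 2*r1*r2*cos(t2-t1))
d = sqrt(17^2 + 20^2 - 2*17*20*cos(165-90)) = 22.6496

22.6496


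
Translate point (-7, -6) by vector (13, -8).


Translation: (x+dx, y+dy) = (-7+13, -6+-8) = (6, -14)

(6, -14)


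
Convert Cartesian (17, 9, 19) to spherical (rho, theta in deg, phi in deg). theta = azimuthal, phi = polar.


rho = sqrt(17^2 + 9^2 + 19^2) = 27.037
theta = atan2(9, 17) = 27.8973 deg
phi = acos(19/27.037) = 45.3527 deg

rho = 27.037, theta = 27.8973 deg, phi = 45.3527 deg


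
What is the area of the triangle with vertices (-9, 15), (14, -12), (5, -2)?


Area = |x1(y2-y3) + x2(y3-y1) + x3(y1-y2)| / 2
= |-9*(-12--2) + 14*(-2-15) + 5*(15--12)| / 2
= 6.5

6.5


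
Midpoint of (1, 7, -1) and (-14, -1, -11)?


Midpoint = ((1+-14)/2, (7+-1)/2, (-1+-11)/2) = (-6.5, 3, -6)

(-6.5, 3, -6)


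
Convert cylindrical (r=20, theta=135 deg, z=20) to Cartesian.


x = 20 * cos(135) = -14.1421
y = 20 * sin(135) = 14.1421
z = 20

(-14.1421, 14.1421, 20)


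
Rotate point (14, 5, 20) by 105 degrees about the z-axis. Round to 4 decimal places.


x' = 14*cos(105) - 5*sin(105) = -8.4531
y' = 14*sin(105) + 5*cos(105) = 12.2289
z' = 20

(-8.4531, 12.2289, 20)


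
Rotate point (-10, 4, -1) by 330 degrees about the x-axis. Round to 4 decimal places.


x' = -10
y' = 4*cos(330) - -1*sin(330) = 2.9641
z' = 4*sin(330) + -1*cos(330) = -2.866

(-10, 2.9641, -2.866)


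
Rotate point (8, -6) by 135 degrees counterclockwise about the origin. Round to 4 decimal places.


x' = 8*cos(135) - -6*sin(135) = -1.4142
y' = 8*sin(135) + -6*cos(135) = 9.8995

(-1.4142, 9.8995)


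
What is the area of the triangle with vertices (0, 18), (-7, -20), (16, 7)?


Area = |x1(y2-y3) + x2(y3-y1) + x3(y1-y2)| / 2
= |0*(-20-7) + -7*(7-18) + 16*(18--20)| / 2
= 342.5

342.5


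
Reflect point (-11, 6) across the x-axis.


Reflection across x-axis: (x, y) -> (x, -y)
(-11, 6) -> (-11, -6)

(-11, -6)


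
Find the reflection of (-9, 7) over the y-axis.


Reflection across y-axis: (x, y) -> (-x, y)
(-9, 7) -> (9, 7)

(9, 7)


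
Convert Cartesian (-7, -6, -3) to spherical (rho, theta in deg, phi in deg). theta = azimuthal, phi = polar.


rho = sqrt((-7)^2 + (-6)^2 + (-3)^2) = 9.6954
theta = atan2(-6, -7) = 220.6013 deg
phi = acos(-3/9.6954) = 108.0247 deg

rho = 9.6954, theta = 220.6013 deg, phi = 108.0247 deg


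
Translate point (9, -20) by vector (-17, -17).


Translation: (x+dx, y+dy) = (9+-17, -20+-17) = (-8, -37)

(-8, -37)


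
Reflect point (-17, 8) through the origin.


Reflection through origin: (x, y) -> (-x, -y)
(-17, 8) -> (17, -8)

(17, -8)


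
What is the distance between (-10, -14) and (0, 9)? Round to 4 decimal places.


d = sqrt((0--10)^2 + (9--14)^2) = 25.0799

25.0799


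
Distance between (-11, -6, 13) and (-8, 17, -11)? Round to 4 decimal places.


d = sqrt((-8--11)^2 + (17--6)^2 + (-11-13)^2) = 33.3766

33.3766


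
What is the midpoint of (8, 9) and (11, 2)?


Midpoint = ((8+11)/2, (9+2)/2) = (9.5, 5.5)

(9.5, 5.5)


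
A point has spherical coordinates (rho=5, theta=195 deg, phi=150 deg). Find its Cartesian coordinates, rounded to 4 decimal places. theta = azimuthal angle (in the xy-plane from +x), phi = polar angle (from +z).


x = 5 * sin(150) * cos(195) = -2.4148
y = 5 * sin(150) * sin(195) = -0.647
z = 5 * cos(150) = -4.3301

(-2.4148, -0.647, -4.3301)


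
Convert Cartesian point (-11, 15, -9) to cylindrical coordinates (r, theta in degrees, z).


r = sqrt((-11)^2 + 15^2) = 18.6011
theta = atan2(15, -11) = 126.2538 deg
z = -9

r = 18.6011, theta = 126.2538 deg, z = -9


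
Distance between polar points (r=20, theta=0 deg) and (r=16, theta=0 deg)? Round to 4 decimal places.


d = sqrt(r1^2 + r2^2 - 2*r1*r2*cos(t2-t1))
d = sqrt(20^2 + 16^2 - 2*20*16*cos(0-0)) = 4

4


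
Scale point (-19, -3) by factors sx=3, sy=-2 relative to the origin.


Scaling: (x*sx, y*sy) = (-19*3, -3*-2) = (-57, 6)

(-57, 6)


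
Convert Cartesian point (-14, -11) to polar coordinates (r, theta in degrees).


r = sqrt((-14)^2 + (-11)^2) = 17.8045
theta = atan2(-11, -14) = 218.1572 degrees

r = 17.8045, theta = 218.1572 degrees


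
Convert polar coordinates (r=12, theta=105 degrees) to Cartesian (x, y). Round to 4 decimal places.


x = 12 * cos(105) = -3.1058
y = 12 * sin(105) = 11.5911

(-3.1058, 11.5911)


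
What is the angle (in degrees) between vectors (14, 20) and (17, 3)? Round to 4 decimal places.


dot = 14*17 + 20*3 = 298
|u| = 24.4131, |v| = 17.2627
cos(angle) = 0.7071
angle = 45 degrees

45 degrees


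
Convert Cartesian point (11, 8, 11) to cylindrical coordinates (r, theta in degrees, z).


r = sqrt(11^2 + 8^2) = 13.6015
theta = atan2(8, 11) = 36.0274 deg
z = 11

r = 13.6015, theta = 36.0274 deg, z = 11


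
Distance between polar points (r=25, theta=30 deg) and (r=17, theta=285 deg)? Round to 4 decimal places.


d = sqrt(r1^2 + r2^2 - 2*r1*r2*cos(t2-t1))
d = sqrt(25^2 + 17^2 - 2*25*17*cos(285-30)) = 33.6749

33.6749


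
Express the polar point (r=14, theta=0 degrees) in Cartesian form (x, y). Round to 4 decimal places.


x = 14 * cos(0) = 14
y = 14 * sin(0) = 0

(14, 0)


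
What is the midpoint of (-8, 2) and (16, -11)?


Midpoint = ((-8+16)/2, (2+-11)/2) = (4, -4.5)

(4, -4.5)


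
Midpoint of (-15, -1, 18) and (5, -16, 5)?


Midpoint = ((-15+5)/2, (-1+-16)/2, (18+5)/2) = (-5, -8.5, 11.5)

(-5, -8.5, 11.5)


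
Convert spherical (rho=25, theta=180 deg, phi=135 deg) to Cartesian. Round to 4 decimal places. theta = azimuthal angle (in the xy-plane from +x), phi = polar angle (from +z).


x = 25 * sin(135) * cos(180) = -17.6777
y = 25 * sin(135) * sin(180) = 0
z = 25 * cos(135) = -17.6777

(-17.6777, 0, -17.6777)


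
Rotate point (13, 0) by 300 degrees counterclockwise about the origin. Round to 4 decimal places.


x' = 13*cos(300) - 0*sin(300) = 6.5
y' = 13*sin(300) + 0*cos(300) = -11.2583

(6.5, -11.2583)


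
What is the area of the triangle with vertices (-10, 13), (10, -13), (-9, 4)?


Area = |x1(y2-y3) + x2(y3-y1) + x3(y1-y2)| / 2
= |-10*(-13-4) + 10*(4-13) + -9*(13--13)| / 2
= 77

77


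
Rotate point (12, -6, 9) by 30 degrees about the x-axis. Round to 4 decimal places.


x' = 12
y' = -6*cos(30) - 9*sin(30) = -9.6962
z' = -6*sin(30) + 9*cos(30) = 4.7942

(12, -9.6962, 4.7942)


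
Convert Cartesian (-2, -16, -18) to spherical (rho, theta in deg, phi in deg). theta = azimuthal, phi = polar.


rho = sqrt((-2)^2 + (-16)^2 + (-18)^2) = 24.1661
theta = atan2(-16, -2) = 262.875 deg
phi = acos(-18/24.1661) = 138.1458 deg

rho = 24.1661, theta = 262.875 deg, phi = 138.1458 deg


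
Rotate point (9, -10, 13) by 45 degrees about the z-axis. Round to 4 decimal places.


x' = 9*cos(45) - -10*sin(45) = 13.435
y' = 9*sin(45) + -10*cos(45) = -0.7071
z' = 13

(13.435, -0.7071, 13)


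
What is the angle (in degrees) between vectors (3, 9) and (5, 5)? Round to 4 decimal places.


dot = 3*5 + 9*5 = 60
|u| = 9.4868, |v| = 7.0711
cos(angle) = 0.8944
angle = 26.5651 degrees

26.5651 degrees


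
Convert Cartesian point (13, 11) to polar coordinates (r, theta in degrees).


r = sqrt(13^2 + 11^2) = 17.0294
theta = atan2(11, 13) = 40.2364 degrees

r = 17.0294, theta = 40.2364 degrees


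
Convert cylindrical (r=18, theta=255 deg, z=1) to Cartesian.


x = 18 * cos(255) = -4.6587
y = 18 * sin(255) = -17.3867
z = 1

(-4.6587, -17.3867, 1)


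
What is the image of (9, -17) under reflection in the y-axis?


Reflection across y-axis: (x, y) -> (-x, y)
(9, -17) -> (-9, -17)

(-9, -17)


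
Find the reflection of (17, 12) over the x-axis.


Reflection across x-axis: (x, y) -> (x, -y)
(17, 12) -> (17, -12)

(17, -12)


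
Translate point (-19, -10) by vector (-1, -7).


Translation: (x+dx, y+dy) = (-19+-1, -10+-7) = (-20, -17)

(-20, -17)


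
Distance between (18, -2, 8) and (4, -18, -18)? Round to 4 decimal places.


d = sqrt((4-18)^2 + (-18--2)^2 + (-18-8)^2) = 33.5857

33.5857


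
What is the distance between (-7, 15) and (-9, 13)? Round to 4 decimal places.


d = sqrt((-9--7)^2 + (13-15)^2) = 2.8284

2.8284


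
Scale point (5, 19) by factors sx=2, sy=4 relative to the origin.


Scaling: (x*sx, y*sy) = (5*2, 19*4) = (10, 76)

(10, 76)


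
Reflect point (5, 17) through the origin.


Reflection through origin: (x, y) -> (-x, -y)
(5, 17) -> (-5, -17)

(-5, -17)


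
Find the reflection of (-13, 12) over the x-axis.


Reflection across x-axis: (x, y) -> (x, -y)
(-13, 12) -> (-13, -12)

(-13, -12)


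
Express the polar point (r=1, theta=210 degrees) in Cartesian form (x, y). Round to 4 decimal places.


x = 1 * cos(210) = -0.866
y = 1 * sin(210) = -0.5

(-0.866, -0.5)


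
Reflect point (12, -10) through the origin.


Reflection through origin: (x, y) -> (-x, -y)
(12, -10) -> (-12, 10)

(-12, 10)


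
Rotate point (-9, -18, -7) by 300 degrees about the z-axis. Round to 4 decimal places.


x' = -9*cos(300) - -18*sin(300) = -20.0885
y' = -9*sin(300) + -18*cos(300) = -1.2058
z' = -7

(-20.0885, -1.2058, -7)


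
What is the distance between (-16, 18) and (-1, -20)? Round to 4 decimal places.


d = sqrt((-1--16)^2 + (-20-18)^2) = 40.8534

40.8534


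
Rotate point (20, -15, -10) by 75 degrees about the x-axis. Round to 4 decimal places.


x' = 20
y' = -15*cos(75) - -10*sin(75) = 5.777
z' = -15*sin(75) + -10*cos(75) = -17.0771

(20, 5.777, -17.0771)


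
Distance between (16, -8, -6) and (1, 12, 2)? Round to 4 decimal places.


d = sqrt((1-16)^2 + (12--8)^2 + (2--6)^2) = 26.2488

26.2488


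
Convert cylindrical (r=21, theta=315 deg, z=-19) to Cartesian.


x = 21 * cos(315) = 14.8492
y = 21 * sin(315) = -14.8492
z = -19

(14.8492, -14.8492, -19)


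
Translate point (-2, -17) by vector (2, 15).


Translation: (x+dx, y+dy) = (-2+2, -17+15) = (0, -2)

(0, -2)


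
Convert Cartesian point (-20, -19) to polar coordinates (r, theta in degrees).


r = sqrt((-20)^2 + (-19)^2) = 27.5862
theta = atan2(-19, -20) = 223.5312 degrees

r = 27.5862, theta = 223.5312 degrees


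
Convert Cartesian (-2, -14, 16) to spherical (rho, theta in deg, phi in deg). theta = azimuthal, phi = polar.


rho = sqrt((-2)^2 + (-14)^2 + 16^2) = 21.3542
theta = atan2(-14, -2) = 261.8699 deg
phi = acos(16/21.3542) = 41.4729 deg

rho = 21.3542, theta = 261.8699 deg, phi = 41.4729 deg


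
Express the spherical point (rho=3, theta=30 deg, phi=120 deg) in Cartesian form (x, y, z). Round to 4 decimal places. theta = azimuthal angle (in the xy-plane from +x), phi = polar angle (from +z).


x = 3 * sin(120) * cos(30) = 2.25
y = 3 * sin(120) * sin(30) = 1.299
z = 3 * cos(120) = -1.5

(2.25, 1.299, -1.5)


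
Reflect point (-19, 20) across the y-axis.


Reflection across y-axis: (x, y) -> (-x, y)
(-19, 20) -> (19, 20)

(19, 20)


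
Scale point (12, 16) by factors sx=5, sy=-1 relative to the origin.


Scaling: (x*sx, y*sy) = (12*5, 16*-1) = (60, -16)

(60, -16)


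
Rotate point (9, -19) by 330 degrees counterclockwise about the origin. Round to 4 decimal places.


x' = 9*cos(330) - -19*sin(330) = -1.7058
y' = 9*sin(330) + -19*cos(330) = -20.9545

(-1.7058, -20.9545)


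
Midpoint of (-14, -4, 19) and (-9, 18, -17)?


Midpoint = ((-14+-9)/2, (-4+18)/2, (19+-17)/2) = (-11.5, 7, 1)

(-11.5, 7, 1)


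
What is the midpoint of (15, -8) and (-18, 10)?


Midpoint = ((15+-18)/2, (-8+10)/2) = (-1.5, 1)

(-1.5, 1)


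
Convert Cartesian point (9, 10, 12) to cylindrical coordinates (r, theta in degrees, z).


r = sqrt(9^2 + 10^2) = 13.4536
theta = atan2(10, 9) = 48.0128 deg
z = 12

r = 13.4536, theta = 48.0128 deg, z = 12


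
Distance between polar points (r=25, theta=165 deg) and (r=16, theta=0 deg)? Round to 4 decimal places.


d = sqrt(r1^2 + r2^2 - 2*r1*r2*cos(t2-t1))
d = sqrt(25^2 + 16^2 - 2*25*16*cos(0-165)) = 40.6662

40.6662


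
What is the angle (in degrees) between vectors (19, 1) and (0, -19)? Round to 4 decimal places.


dot = 19*0 + 1*-19 = -19
|u| = 19.0263, |v| = 19
cos(angle) = -0.0526
angle = 93.0128 degrees

93.0128 degrees


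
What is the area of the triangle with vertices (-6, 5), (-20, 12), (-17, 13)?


Area = |x1(y2-y3) + x2(y3-y1) + x3(y1-y2)| / 2
= |-6*(12-13) + -20*(13-5) + -17*(5-12)| / 2
= 17.5

17.5


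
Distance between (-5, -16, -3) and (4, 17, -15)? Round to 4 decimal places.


d = sqrt((4--5)^2 + (17--16)^2 + (-15--3)^2) = 36.2491

36.2491


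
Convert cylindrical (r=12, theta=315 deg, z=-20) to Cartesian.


x = 12 * cos(315) = 8.4853
y = 12 * sin(315) = -8.4853
z = -20

(8.4853, -8.4853, -20)


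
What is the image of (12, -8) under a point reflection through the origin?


Reflection through origin: (x, y) -> (-x, -y)
(12, -8) -> (-12, 8)

(-12, 8)


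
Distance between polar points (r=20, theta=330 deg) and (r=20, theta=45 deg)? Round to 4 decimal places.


d = sqrt(r1^2 + r2^2 - 2*r1*r2*cos(t2-t1))
d = sqrt(20^2 + 20^2 - 2*20*20*cos(45-330)) = 24.3505

24.3505


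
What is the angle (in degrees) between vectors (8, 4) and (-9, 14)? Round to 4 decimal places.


dot = 8*-9 + 4*14 = -16
|u| = 8.9443, |v| = 16.6433
cos(angle) = -0.1075
angle = 96.1702 degrees

96.1702 degrees


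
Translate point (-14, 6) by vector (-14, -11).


Translation: (x+dx, y+dy) = (-14+-14, 6+-11) = (-28, -5)

(-28, -5)


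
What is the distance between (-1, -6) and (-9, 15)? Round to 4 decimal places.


d = sqrt((-9--1)^2 + (15--6)^2) = 22.4722

22.4722


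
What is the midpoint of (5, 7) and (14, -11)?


Midpoint = ((5+14)/2, (7+-11)/2) = (9.5, -2)

(9.5, -2)


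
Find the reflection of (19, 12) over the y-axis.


Reflection across y-axis: (x, y) -> (-x, y)
(19, 12) -> (-19, 12)

(-19, 12)


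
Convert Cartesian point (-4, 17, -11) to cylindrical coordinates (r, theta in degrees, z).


r = sqrt((-4)^2 + 17^2) = 17.4642
theta = atan2(17, -4) = 103.2405 deg
z = -11

r = 17.4642, theta = 103.2405 deg, z = -11


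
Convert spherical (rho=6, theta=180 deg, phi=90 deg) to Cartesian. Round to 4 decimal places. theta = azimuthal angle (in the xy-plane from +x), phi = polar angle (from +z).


x = 6 * sin(90) * cos(180) = -6
y = 6 * sin(90) * sin(180) = 0
z = 6 * cos(90) = 0

(-6, 0, 0)


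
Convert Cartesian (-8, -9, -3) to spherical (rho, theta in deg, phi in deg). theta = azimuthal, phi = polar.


rho = sqrt((-8)^2 + (-9)^2 + (-3)^2) = 12.4097
theta = atan2(-9, -8) = 228.3665 deg
phi = acos(-3/12.4097) = 103.9897 deg

rho = 12.4097, theta = 228.3665 deg, phi = 103.9897 deg


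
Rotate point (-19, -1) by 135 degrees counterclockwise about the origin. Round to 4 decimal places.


x' = -19*cos(135) - -1*sin(135) = 14.1421
y' = -19*sin(135) + -1*cos(135) = -12.7279

(14.1421, -12.7279)


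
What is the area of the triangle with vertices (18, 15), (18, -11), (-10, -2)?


Area = |x1(y2-y3) + x2(y3-y1) + x3(y1-y2)| / 2
= |18*(-11--2) + 18*(-2-15) + -10*(15--11)| / 2
= 364

364


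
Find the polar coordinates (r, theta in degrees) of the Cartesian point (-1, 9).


r = sqrt((-1)^2 + 9^2) = 9.0554
theta = atan2(9, -1) = 96.3402 degrees

r = 9.0554, theta = 96.3402 degrees


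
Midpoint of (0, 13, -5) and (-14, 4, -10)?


Midpoint = ((0+-14)/2, (13+4)/2, (-5+-10)/2) = (-7, 8.5, -7.5)

(-7, 8.5, -7.5)


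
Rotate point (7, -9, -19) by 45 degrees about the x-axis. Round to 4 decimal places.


x' = 7
y' = -9*cos(45) - -19*sin(45) = 7.0711
z' = -9*sin(45) + -19*cos(45) = -19.799

(7, 7.0711, -19.799)


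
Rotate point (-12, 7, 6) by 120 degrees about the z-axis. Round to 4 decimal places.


x' = -12*cos(120) - 7*sin(120) = -0.0622
y' = -12*sin(120) + 7*cos(120) = -13.8923
z' = 6

(-0.0622, -13.8923, 6)


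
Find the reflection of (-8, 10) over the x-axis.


Reflection across x-axis: (x, y) -> (x, -y)
(-8, 10) -> (-8, -10)

(-8, -10)


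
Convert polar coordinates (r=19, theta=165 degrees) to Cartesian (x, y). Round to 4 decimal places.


x = 19 * cos(165) = -18.3526
y = 19 * sin(165) = 4.9176

(-18.3526, 4.9176)


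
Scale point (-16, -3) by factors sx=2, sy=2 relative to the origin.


Scaling: (x*sx, y*sy) = (-16*2, -3*2) = (-32, -6)

(-32, -6)


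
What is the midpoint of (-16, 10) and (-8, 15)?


Midpoint = ((-16+-8)/2, (10+15)/2) = (-12, 12.5)

(-12, 12.5)


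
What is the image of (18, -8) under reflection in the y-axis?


Reflection across y-axis: (x, y) -> (-x, y)
(18, -8) -> (-18, -8)

(-18, -8)


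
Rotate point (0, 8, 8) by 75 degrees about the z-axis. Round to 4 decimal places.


x' = 0*cos(75) - 8*sin(75) = -7.7274
y' = 0*sin(75) + 8*cos(75) = 2.0706
z' = 8

(-7.7274, 2.0706, 8)


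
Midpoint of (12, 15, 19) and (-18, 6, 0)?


Midpoint = ((12+-18)/2, (15+6)/2, (19+0)/2) = (-3, 10.5, 9.5)

(-3, 10.5, 9.5)


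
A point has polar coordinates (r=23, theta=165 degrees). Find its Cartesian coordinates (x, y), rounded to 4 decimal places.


x = 23 * cos(165) = -22.2163
y = 23 * sin(165) = 5.9528

(-22.2163, 5.9528)


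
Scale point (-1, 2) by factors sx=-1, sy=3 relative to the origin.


Scaling: (x*sx, y*sy) = (-1*-1, 2*3) = (1, 6)

(1, 6)


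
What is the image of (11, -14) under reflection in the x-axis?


Reflection across x-axis: (x, y) -> (x, -y)
(11, -14) -> (11, 14)

(11, 14)


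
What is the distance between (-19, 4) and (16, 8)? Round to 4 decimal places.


d = sqrt((16--19)^2 + (8-4)^2) = 35.2278

35.2278


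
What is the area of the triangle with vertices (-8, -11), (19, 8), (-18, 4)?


Area = |x1(y2-y3) + x2(y3-y1) + x3(y1-y2)| / 2
= |-8*(8-4) + 19*(4--11) + -18*(-11-8)| / 2
= 297.5

297.5


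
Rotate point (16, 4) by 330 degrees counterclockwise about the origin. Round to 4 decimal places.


x' = 16*cos(330) - 4*sin(330) = 15.8564
y' = 16*sin(330) + 4*cos(330) = -4.5359

(15.8564, -4.5359)


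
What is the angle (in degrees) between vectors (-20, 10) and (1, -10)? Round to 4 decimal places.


dot = -20*1 + 10*-10 = -120
|u| = 22.3607, |v| = 10.0499
cos(angle) = -0.534
angle = 122.2756 degrees

122.2756 degrees


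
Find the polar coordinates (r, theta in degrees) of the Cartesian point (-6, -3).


r = sqrt((-6)^2 + (-3)^2) = 6.7082
theta = atan2(-3, -6) = 206.5651 degrees

r = 6.7082, theta = 206.5651 degrees


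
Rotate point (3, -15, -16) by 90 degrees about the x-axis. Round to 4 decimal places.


x' = 3
y' = -15*cos(90) - -16*sin(90) = 16
z' = -15*sin(90) + -16*cos(90) = -15

(3, 16, -15)


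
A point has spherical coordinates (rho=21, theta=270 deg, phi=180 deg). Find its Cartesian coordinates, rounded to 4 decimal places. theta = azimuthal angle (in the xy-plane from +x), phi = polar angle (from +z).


x = 21 * sin(180) * cos(270) = 0
y = 21 * sin(180) * sin(270) = 0
z = 21 * cos(180) = -21

(0, 0, -21)


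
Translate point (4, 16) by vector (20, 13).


Translation: (x+dx, y+dy) = (4+20, 16+13) = (24, 29)

(24, 29)


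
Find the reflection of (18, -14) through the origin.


Reflection through origin: (x, y) -> (-x, -y)
(18, -14) -> (-18, 14)

(-18, 14)


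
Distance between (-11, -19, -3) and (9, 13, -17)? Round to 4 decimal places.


d = sqrt((9--11)^2 + (13--19)^2 + (-17--3)^2) = 40.2492

40.2492


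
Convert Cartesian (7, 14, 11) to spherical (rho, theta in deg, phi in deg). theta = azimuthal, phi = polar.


rho = sqrt(7^2 + 14^2 + 11^2) = 19.1311
theta = atan2(14, 7) = 63.4349 deg
phi = acos(11/19.1311) = 54.9018 deg

rho = 19.1311, theta = 63.4349 deg, phi = 54.9018 deg


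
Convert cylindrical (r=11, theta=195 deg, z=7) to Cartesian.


x = 11 * cos(195) = -10.6252
y = 11 * sin(195) = -2.847
z = 7

(-10.6252, -2.847, 7)


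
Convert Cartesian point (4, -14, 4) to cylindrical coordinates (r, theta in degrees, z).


r = sqrt(4^2 + (-14)^2) = 14.5602
theta = atan2(-14, 4) = 285.9454 deg
z = 4

r = 14.5602, theta = 285.9454 deg, z = 4


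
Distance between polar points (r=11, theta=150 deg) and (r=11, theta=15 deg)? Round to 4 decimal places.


d = sqrt(r1^2 + r2^2 - 2*r1*r2*cos(t2-t1))
d = sqrt(11^2 + 11^2 - 2*11*11*cos(15-150)) = 20.3253

20.3253


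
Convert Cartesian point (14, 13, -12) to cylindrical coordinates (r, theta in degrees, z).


r = sqrt(14^2 + 13^2) = 19.105
theta = atan2(13, 14) = 42.8789 deg
z = -12

r = 19.105, theta = 42.8789 deg, z = -12


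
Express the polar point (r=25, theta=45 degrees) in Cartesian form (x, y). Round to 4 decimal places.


x = 25 * cos(45) = 17.6777
y = 25 * sin(45) = 17.6777

(17.6777, 17.6777)


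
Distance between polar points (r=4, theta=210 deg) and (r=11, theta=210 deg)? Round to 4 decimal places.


d = sqrt(r1^2 + r2^2 - 2*r1*r2*cos(t2-t1))
d = sqrt(4^2 + 11^2 - 2*4*11*cos(210-210)) = 7

7


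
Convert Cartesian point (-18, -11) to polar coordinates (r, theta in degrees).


r = sqrt((-18)^2 + (-11)^2) = 21.095
theta = atan2(-11, -18) = 211.4296 degrees

r = 21.095, theta = 211.4296 degrees


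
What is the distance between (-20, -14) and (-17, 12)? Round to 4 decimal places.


d = sqrt((-17--20)^2 + (12--14)^2) = 26.1725

26.1725


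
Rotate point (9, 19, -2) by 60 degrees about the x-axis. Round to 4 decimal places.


x' = 9
y' = 19*cos(60) - -2*sin(60) = 11.2321
z' = 19*sin(60) + -2*cos(60) = 15.4545

(9, 11.2321, 15.4545)


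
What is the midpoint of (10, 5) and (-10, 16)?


Midpoint = ((10+-10)/2, (5+16)/2) = (0, 10.5)

(0, 10.5)


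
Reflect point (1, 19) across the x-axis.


Reflection across x-axis: (x, y) -> (x, -y)
(1, 19) -> (1, -19)

(1, -19)


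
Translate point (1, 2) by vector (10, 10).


Translation: (x+dx, y+dy) = (1+10, 2+10) = (11, 12)

(11, 12)


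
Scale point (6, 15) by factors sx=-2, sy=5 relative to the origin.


Scaling: (x*sx, y*sy) = (6*-2, 15*5) = (-12, 75)

(-12, 75)


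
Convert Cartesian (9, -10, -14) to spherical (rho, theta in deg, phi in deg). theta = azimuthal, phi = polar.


rho = sqrt(9^2 + (-10)^2 + (-14)^2) = 19.4165
theta = atan2(-10, 9) = 311.9872 deg
phi = acos(-14/19.4165) = 136.1401 deg

rho = 19.4165, theta = 311.9872 deg, phi = 136.1401 deg


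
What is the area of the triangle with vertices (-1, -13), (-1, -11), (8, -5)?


Area = |x1(y2-y3) + x2(y3-y1) + x3(y1-y2)| / 2
= |-1*(-11--5) + -1*(-5--13) + 8*(-13--11)| / 2
= 9

9


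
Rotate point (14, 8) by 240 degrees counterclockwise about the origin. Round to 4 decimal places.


x' = 14*cos(240) - 8*sin(240) = -0.0718
y' = 14*sin(240) + 8*cos(240) = -16.1244

(-0.0718, -16.1244)


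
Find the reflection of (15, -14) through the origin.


Reflection through origin: (x, y) -> (-x, -y)
(15, -14) -> (-15, 14)

(-15, 14)


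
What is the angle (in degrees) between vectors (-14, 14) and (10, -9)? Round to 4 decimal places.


dot = -14*10 + 14*-9 = -266
|u| = 19.799, |v| = 13.4536
cos(angle) = -0.9986
angle = 176.9872 degrees

176.9872 degrees


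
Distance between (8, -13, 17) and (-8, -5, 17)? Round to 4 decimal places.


d = sqrt((-8-8)^2 + (-5--13)^2 + (17-17)^2) = 17.8885

17.8885


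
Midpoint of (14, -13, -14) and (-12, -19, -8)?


Midpoint = ((14+-12)/2, (-13+-19)/2, (-14+-8)/2) = (1, -16, -11)

(1, -16, -11)


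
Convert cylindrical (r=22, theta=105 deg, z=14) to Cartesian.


x = 22 * cos(105) = -5.694
y = 22 * sin(105) = 21.2504
z = 14

(-5.694, 21.2504, 14)


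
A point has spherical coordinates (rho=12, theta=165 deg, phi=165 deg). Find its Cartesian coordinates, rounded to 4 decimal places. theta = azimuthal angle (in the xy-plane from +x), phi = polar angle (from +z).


x = 12 * sin(165) * cos(165) = -3
y = 12 * sin(165) * sin(165) = 0.8038
z = 12 * cos(165) = -11.5911

(-3, 0.8038, -11.5911)


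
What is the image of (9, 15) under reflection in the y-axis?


Reflection across y-axis: (x, y) -> (-x, y)
(9, 15) -> (-9, 15)

(-9, 15)


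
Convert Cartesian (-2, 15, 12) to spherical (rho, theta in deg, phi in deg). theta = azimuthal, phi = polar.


rho = sqrt((-2)^2 + 15^2 + 12^2) = 19.3132
theta = atan2(15, -2) = 97.5946 deg
phi = acos(12/19.3132) = 51.5862 deg

rho = 19.3132, theta = 97.5946 deg, phi = 51.5862 deg


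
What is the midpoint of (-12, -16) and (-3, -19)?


Midpoint = ((-12+-3)/2, (-16+-19)/2) = (-7.5, -17.5)

(-7.5, -17.5)


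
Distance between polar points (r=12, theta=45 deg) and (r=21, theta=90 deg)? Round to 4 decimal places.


d = sqrt(r1^2 + r2^2 - 2*r1*r2*cos(t2-t1))
d = sqrt(12^2 + 21^2 - 2*12*21*cos(90-45)) = 15.1201

15.1201


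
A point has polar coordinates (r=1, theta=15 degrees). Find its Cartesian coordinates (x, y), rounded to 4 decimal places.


x = 1 * cos(15) = 0.9659
y = 1 * sin(15) = 0.2588

(0.9659, 0.2588)


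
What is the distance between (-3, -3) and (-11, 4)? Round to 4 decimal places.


d = sqrt((-11--3)^2 + (4--3)^2) = 10.6301

10.6301


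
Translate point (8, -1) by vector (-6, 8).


Translation: (x+dx, y+dy) = (8+-6, -1+8) = (2, 7)

(2, 7)


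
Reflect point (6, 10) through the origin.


Reflection through origin: (x, y) -> (-x, -y)
(6, 10) -> (-6, -10)

(-6, -10)


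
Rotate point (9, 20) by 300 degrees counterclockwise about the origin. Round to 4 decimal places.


x' = 9*cos(300) - 20*sin(300) = 21.8205
y' = 9*sin(300) + 20*cos(300) = 2.2058

(21.8205, 2.2058)


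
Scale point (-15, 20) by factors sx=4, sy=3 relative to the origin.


Scaling: (x*sx, y*sy) = (-15*4, 20*3) = (-60, 60)

(-60, 60)


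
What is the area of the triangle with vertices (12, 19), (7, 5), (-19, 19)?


Area = |x1(y2-y3) + x2(y3-y1) + x3(y1-y2)| / 2
= |12*(5-19) + 7*(19-19) + -19*(19-5)| / 2
= 217

217


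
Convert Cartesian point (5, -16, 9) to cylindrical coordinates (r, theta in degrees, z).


r = sqrt(5^2 + (-16)^2) = 16.7631
theta = atan2(-16, 5) = 287.354 deg
z = 9

r = 16.7631, theta = 287.354 deg, z = 9


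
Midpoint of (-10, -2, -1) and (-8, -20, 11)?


Midpoint = ((-10+-8)/2, (-2+-20)/2, (-1+11)/2) = (-9, -11, 5)

(-9, -11, 5)


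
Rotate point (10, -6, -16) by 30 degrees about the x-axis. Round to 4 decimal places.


x' = 10
y' = -6*cos(30) - -16*sin(30) = 2.8038
z' = -6*sin(30) + -16*cos(30) = -16.8564

(10, 2.8038, -16.8564)


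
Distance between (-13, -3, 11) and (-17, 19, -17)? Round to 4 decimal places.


d = sqrt((-17--13)^2 + (19--3)^2 + (-17-11)^2) = 35.8329

35.8329


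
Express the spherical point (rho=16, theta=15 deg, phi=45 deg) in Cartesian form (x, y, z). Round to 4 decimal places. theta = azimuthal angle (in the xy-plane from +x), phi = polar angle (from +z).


x = 16 * sin(45) * cos(15) = 10.9282
y = 16 * sin(45) * sin(15) = 2.9282
z = 16 * cos(45) = 11.3137

(10.9282, 2.9282, 11.3137)


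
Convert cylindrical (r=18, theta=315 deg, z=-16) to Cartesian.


x = 18 * cos(315) = 12.7279
y = 18 * sin(315) = -12.7279
z = -16

(12.7279, -12.7279, -16)


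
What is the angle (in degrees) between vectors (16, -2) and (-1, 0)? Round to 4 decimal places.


dot = 16*-1 + -2*0 = -16
|u| = 16.1245, |v| = 1
cos(angle) = -0.9923
angle = 172.875 degrees

172.875 degrees


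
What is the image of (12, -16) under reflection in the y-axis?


Reflection across y-axis: (x, y) -> (-x, y)
(12, -16) -> (-12, -16)

(-12, -16)


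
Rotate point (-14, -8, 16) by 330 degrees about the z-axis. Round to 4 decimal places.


x' = -14*cos(330) - -8*sin(330) = -16.1244
y' = -14*sin(330) + -8*cos(330) = 0.0718
z' = 16

(-16.1244, 0.0718, 16)


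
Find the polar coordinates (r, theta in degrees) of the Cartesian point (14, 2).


r = sqrt(14^2 + 2^2) = 14.1421
theta = atan2(2, 14) = 8.1301 degrees

r = 14.1421, theta = 8.1301 degrees


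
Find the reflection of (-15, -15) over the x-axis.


Reflection across x-axis: (x, y) -> (x, -y)
(-15, -15) -> (-15, 15)

(-15, 15)


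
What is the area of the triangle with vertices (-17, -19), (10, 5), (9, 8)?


Area = |x1(y2-y3) + x2(y3-y1) + x3(y1-y2)| / 2
= |-17*(5-8) + 10*(8--19) + 9*(-19-5)| / 2
= 52.5

52.5


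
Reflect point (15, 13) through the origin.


Reflection through origin: (x, y) -> (-x, -y)
(15, 13) -> (-15, -13)

(-15, -13)


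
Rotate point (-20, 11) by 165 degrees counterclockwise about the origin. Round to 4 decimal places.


x' = -20*cos(165) - 11*sin(165) = 16.4715
y' = -20*sin(165) + 11*cos(165) = -15.8016

(16.4715, -15.8016)


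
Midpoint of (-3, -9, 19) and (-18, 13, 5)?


Midpoint = ((-3+-18)/2, (-9+13)/2, (19+5)/2) = (-10.5, 2, 12)

(-10.5, 2, 12)


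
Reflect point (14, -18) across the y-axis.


Reflection across y-axis: (x, y) -> (-x, y)
(14, -18) -> (-14, -18)

(-14, -18)


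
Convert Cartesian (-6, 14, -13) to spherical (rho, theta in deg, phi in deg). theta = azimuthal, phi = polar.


rho = sqrt((-6)^2 + 14^2 + (-13)^2) = 20.025
theta = atan2(14, -6) = 113.1986 deg
phi = acos(-13/20.025) = 130.4805 deg

rho = 20.025, theta = 113.1986 deg, phi = 130.4805 deg


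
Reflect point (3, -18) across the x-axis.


Reflection across x-axis: (x, y) -> (x, -y)
(3, -18) -> (3, 18)

(3, 18)


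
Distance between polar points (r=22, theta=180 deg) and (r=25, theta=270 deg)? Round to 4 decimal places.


d = sqrt(r1^2 + r2^2 - 2*r1*r2*cos(t2-t1))
d = sqrt(22^2 + 25^2 - 2*22*25*cos(270-180)) = 33.3017

33.3017


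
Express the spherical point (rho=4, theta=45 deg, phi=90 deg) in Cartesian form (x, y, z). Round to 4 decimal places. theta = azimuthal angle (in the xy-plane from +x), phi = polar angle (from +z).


x = 4 * sin(90) * cos(45) = 2.8284
y = 4 * sin(90) * sin(45) = 2.8284
z = 4 * cos(90) = 0

(2.8284, 2.8284, 0)


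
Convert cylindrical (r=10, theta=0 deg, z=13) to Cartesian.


x = 10 * cos(0) = 10
y = 10 * sin(0) = 0
z = 13

(10, 0, 13)


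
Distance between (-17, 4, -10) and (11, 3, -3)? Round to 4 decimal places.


d = sqrt((11--17)^2 + (3-4)^2 + (-3--10)^2) = 28.8791

28.8791


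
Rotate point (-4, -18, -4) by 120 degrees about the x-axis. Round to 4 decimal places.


x' = -4
y' = -18*cos(120) - -4*sin(120) = 12.4641
z' = -18*sin(120) + -4*cos(120) = -13.5885

(-4, 12.4641, -13.5885)


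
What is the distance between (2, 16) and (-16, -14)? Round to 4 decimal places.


d = sqrt((-16-2)^2 + (-14-16)^2) = 34.9857

34.9857


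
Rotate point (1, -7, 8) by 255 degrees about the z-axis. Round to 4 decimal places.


x' = 1*cos(255) - -7*sin(255) = -7.0203
y' = 1*sin(255) + -7*cos(255) = 0.8458
z' = 8

(-7.0203, 0.8458, 8)


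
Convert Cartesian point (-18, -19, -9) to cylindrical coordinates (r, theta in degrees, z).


r = sqrt((-18)^2 + (-19)^2) = 26.1725
theta = atan2(-19, -18) = 226.5482 deg
z = -9

r = 26.1725, theta = 226.5482 deg, z = -9


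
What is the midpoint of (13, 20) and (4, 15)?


Midpoint = ((13+4)/2, (20+15)/2) = (8.5, 17.5)

(8.5, 17.5)


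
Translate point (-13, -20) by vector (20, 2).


Translation: (x+dx, y+dy) = (-13+20, -20+2) = (7, -18)

(7, -18)


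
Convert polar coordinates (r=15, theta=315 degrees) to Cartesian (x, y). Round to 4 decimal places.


x = 15 * cos(315) = 10.6066
y = 15 * sin(315) = -10.6066

(10.6066, -10.6066)


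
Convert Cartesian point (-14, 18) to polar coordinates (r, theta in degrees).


r = sqrt((-14)^2 + 18^2) = 22.8035
theta = atan2(18, -14) = 127.875 degrees

r = 22.8035, theta = 127.875 degrees


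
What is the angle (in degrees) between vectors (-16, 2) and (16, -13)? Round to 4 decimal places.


dot = -16*16 + 2*-13 = -282
|u| = 16.1245, |v| = 20.6155
cos(angle) = -0.8483
angle = 148.0312 degrees

148.0312 degrees


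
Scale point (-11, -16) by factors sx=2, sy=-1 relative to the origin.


Scaling: (x*sx, y*sy) = (-11*2, -16*-1) = (-22, 16)

(-22, 16)


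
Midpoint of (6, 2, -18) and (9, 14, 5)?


Midpoint = ((6+9)/2, (2+14)/2, (-18+5)/2) = (7.5, 8, -6.5)

(7.5, 8, -6.5)


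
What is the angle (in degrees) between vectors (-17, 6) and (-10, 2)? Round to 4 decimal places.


dot = -17*-10 + 6*2 = 182
|u| = 18.0278, |v| = 10.198
cos(angle) = 0.9899
angle = 8.1301 degrees

8.1301 degrees


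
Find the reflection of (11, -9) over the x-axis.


Reflection across x-axis: (x, y) -> (x, -y)
(11, -9) -> (11, 9)

(11, 9)


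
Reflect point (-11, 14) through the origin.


Reflection through origin: (x, y) -> (-x, -y)
(-11, 14) -> (11, -14)

(11, -14)


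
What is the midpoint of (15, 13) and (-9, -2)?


Midpoint = ((15+-9)/2, (13+-2)/2) = (3, 5.5)

(3, 5.5)


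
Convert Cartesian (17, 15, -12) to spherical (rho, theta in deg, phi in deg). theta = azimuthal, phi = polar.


rho = sqrt(17^2 + 15^2 + (-12)^2) = 25.6515
theta = atan2(15, 17) = 41.4237 deg
phi = acos(-12/25.6515) = 117.8921 deg

rho = 25.6515, theta = 41.4237 deg, phi = 117.8921 deg


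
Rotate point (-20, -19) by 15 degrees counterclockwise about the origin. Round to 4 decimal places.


x' = -20*cos(15) - -19*sin(15) = -14.401
y' = -20*sin(15) + -19*cos(15) = -23.529

(-14.401, -23.529)


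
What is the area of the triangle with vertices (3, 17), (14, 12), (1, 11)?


Area = |x1(y2-y3) + x2(y3-y1) + x3(y1-y2)| / 2
= |3*(12-11) + 14*(11-17) + 1*(17-12)| / 2
= 38

38


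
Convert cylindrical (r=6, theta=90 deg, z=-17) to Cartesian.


x = 6 * cos(90) = 0
y = 6 * sin(90) = 6
z = -17

(0, 6, -17)


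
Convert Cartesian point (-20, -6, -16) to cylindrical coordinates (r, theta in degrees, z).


r = sqrt((-20)^2 + (-6)^2) = 20.8806
theta = atan2(-6, -20) = 196.6992 deg
z = -16

r = 20.8806, theta = 196.6992 deg, z = -16


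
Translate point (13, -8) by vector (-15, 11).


Translation: (x+dx, y+dy) = (13+-15, -8+11) = (-2, 3)

(-2, 3)


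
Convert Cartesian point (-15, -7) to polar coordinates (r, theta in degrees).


r = sqrt((-15)^2 + (-7)^2) = 16.5529
theta = atan2(-7, -15) = 205.0169 degrees

r = 16.5529, theta = 205.0169 degrees


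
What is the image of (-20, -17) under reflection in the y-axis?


Reflection across y-axis: (x, y) -> (-x, y)
(-20, -17) -> (20, -17)

(20, -17)


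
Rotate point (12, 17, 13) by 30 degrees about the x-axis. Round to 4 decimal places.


x' = 12
y' = 17*cos(30) - 13*sin(30) = 8.2224
z' = 17*sin(30) + 13*cos(30) = 19.7583

(12, 8.2224, 19.7583)


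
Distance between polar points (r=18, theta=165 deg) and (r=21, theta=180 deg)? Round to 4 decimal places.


d = sqrt(r1^2 + r2^2 - 2*r1*r2*cos(t2-t1))
d = sqrt(18^2 + 21^2 - 2*18*21*cos(180-165)) = 5.8958

5.8958


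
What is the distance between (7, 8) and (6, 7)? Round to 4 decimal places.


d = sqrt((6-7)^2 + (7-8)^2) = 1.4142

1.4142


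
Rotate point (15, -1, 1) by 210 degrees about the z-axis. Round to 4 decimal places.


x' = 15*cos(210) - -1*sin(210) = -13.4904
y' = 15*sin(210) + -1*cos(210) = -6.634
z' = 1

(-13.4904, -6.634, 1)


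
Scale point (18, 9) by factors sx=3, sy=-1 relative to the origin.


Scaling: (x*sx, y*sy) = (18*3, 9*-1) = (54, -9)

(54, -9)


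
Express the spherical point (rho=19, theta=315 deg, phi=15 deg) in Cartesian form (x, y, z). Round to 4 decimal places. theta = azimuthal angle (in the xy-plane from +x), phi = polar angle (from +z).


x = 19 * sin(15) * cos(315) = 3.4772
y = 19 * sin(15) * sin(315) = -3.4772
z = 19 * cos(15) = 18.3526

(3.4772, -3.4772, 18.3526)


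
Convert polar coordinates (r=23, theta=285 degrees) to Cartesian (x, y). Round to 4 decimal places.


x = 23 * cos(285) = 5.9528
y = 23 * sin(285) = -22.2163

(5.9528, -22.2163)


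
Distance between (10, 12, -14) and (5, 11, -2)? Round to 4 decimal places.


d = sqrt((5-10)^2 + (11-12)^2 + (-2--14)^2) = 13.0384

13.0384


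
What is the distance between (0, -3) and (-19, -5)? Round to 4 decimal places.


d = sqrt((-19-0)^2 + (-5--3)^2) = 19.105

19.105


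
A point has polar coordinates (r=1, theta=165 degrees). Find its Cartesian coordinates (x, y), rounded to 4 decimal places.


x = 1 * cos(165) = -0.9659
y = 1 * sin(165) = 0.2588

(-0.9659, 0.2588)


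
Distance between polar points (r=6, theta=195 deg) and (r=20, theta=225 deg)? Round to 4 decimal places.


d = sqrt(r1^2 + r2^2 - 2*r1*r2*cos(t2-t1))
d = sqrt(6^2 + 20^2 - 2*6*20*cos(225-195)) = 15.1048

15.1048


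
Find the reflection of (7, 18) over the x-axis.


Reflection across x-axis: (x, y) -> (x, -y)
(7, 18) -> (7, -18)

(7, -18)


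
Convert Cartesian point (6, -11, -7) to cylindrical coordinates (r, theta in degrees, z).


r = sqrt(6^2 + (-11)^2) = 12.53
theta = atan2(-11, 6) = 298.6105 deg
z = -7

r = 12.53, theta = 298.6105 deg, z = -7


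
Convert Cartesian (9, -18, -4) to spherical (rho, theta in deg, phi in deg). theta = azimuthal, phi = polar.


rho = sqrt(9^2 + (-18)^2 + (-4)^2) = 20.5183
theta = atan2(-18, 9) = 296.5651 deg
phi = acos(-4/20.5183) = 101.2417 deg

rho = 20.5183, theta = 296.5651 deg, phi = 101.2417 deg


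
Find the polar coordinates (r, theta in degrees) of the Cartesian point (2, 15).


r = sqrt(2^2 + 15^2) = 15.1327
theta = atan2(15, 2) = 82.4054 degrees

r = 15.1327, theta = 82.4054 degrees


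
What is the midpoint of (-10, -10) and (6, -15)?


Midpoint = ((-10+6)/2, (-10+-15)/2) = (-2, -12.5)

(-2, -12.5)


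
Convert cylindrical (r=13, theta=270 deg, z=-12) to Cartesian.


x = 13 * cos(270) = 0
y = 13 * sin(270) = -13
z = -12

(0, -13, -12)


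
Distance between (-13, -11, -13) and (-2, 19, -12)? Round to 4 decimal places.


d = sqrt((-2--13)^2 + (19--11)^2 + (-12--13)^2) = 31.9687

31.9687


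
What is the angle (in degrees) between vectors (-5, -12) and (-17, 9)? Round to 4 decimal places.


dot = -5*-17 + -12*9 = -23
|u| = 13, |v| = 19.2354
cos(angle) = -0.092
angle = 95.2774 degrees

95.2774 degrees


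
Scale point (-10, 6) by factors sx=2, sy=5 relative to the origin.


Scaling: (x*sx, y*sy) = (-10*2, 6*5) = (-20, 30)

(-20, 30)


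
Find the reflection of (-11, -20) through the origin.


Reflection through origin: (x, y) -> (-x, -y)
(-11, -20) -> (11, 20)

(11, 20)


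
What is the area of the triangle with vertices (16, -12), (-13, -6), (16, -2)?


Area = |x1(y2-y3) + x2(y3-y1) + x3(y1-y2)| / 2
= |16*(-6--2) + -13*(-2--12) + 16*(-12--6)| / 2
= 145

145


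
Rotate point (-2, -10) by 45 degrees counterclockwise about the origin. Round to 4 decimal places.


x' = -2*cos(45) - -10*sin(45) = 5.6569
y' = -2*sin(45) + -10*cos(45) = -8.4853

(5.6569, -8.4853)


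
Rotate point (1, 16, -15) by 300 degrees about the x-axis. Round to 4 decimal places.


x' = 1
y' = 16*cos(300) - -15*sin(300) = -4.9904
z' = 16*sin(300) + -15*cos(300) = -21.3564

(1, -4.9904, -21.3564)


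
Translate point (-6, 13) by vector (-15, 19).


Translation: (x+dx, y+dy) = (-6+-15, 13+19) = (-21, 32)

(-21, 32)


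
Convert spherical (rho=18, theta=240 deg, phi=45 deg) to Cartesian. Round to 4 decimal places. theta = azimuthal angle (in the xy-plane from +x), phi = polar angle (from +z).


x = 18 * sin(45) * cos(240) = -6.364
y = 18 * sin(45) * sin(240) = -11.0227
z = 18 * cos(45) = 12.7279

(-6.364, -11.0227, 12.7279)
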